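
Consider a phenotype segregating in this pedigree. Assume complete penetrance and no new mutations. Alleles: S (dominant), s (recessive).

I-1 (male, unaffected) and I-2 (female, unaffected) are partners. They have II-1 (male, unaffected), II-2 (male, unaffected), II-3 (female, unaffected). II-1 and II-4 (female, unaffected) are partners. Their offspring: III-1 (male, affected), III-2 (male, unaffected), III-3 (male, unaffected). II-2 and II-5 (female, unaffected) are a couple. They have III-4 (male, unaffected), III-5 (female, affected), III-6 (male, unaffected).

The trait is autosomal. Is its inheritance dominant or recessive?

II-1 and II-4 are both unaffected yet have an affected child III-1. Under dominance, an affected child requires at least one affected parent, so the trait cannot be dominant.

recessive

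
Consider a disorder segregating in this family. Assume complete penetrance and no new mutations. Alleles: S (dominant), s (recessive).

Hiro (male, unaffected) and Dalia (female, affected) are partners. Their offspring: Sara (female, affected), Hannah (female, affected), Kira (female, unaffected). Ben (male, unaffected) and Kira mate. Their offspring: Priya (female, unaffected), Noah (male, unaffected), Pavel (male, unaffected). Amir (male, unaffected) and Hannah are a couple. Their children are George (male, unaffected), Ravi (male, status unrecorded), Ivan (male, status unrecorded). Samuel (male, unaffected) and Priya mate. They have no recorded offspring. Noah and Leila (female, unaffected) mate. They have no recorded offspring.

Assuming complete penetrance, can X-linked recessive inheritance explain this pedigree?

No

Under X-linked recessive, Sara (affected, female) cannot arise from Hiro (unaffected) × Dalia (affected).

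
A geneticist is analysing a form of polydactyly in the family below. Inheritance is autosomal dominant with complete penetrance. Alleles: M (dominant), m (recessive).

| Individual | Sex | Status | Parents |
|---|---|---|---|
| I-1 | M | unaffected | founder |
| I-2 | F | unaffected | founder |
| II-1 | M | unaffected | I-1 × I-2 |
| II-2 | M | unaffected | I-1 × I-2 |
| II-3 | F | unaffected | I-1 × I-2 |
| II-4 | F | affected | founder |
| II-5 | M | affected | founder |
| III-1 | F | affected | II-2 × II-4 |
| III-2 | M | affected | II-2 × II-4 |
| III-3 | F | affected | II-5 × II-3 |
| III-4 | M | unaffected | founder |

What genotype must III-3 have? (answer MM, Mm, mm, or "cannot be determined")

From phenotype alone, III-3 is MM or Mm.
III-3 is affected so carries M and received m from II-3 (mm), so III-3 is Mm.

Mm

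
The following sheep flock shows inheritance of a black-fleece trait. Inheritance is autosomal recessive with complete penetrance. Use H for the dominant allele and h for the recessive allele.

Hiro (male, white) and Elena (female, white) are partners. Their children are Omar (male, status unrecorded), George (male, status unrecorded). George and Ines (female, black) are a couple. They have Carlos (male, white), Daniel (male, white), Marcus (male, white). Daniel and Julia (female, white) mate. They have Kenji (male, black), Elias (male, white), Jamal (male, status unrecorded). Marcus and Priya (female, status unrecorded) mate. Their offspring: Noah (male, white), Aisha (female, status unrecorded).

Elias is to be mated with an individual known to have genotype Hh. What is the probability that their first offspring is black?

1/6

Daniel is white so carries H and received h from Ines (hh), so Daniel is Hh.
Julia is white so carries H and passed h to Kenji (hh), so Julia is Hh.
Elias is a white offspring of Daniel (Hh) × Julia (Hh), whose cross gives 1/4 HH : 1/2 Hh : 1/4 hh; conditioning on being white, Elias is HH with probability 1/3, Hh with probability 2/3.
Summing over parental genotype combinations, P(offspring is black) = 2/3·1/4 = 1/6.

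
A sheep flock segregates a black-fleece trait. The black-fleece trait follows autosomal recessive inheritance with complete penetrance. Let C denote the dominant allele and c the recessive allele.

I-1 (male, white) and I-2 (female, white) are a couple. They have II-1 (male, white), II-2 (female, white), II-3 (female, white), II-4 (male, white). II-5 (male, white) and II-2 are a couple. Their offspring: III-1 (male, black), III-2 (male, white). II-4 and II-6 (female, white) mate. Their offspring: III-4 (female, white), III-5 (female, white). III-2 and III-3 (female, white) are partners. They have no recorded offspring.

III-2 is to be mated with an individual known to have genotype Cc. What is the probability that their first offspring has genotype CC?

1/3

II-5 is white so carries C and passed c to III-1 (cc), so II-5 is Cc.
II-2 is white so carries C and passed c to III-1 (cc), so II-2 is Cc.
III-2 is a white offspring of II-5 (Cc) × II-2 (Cc), whose cross gives 1/4 CC : 1/2 Cc : 1/4 cc; conditioning on being white, III-2 is CC with probability 1/3, Cc with probability 2/3.
Summing over parental genotype combinations, P(offspring has genotype CC) = 1/3·1/2 + 2/3·1/4 = 1/3.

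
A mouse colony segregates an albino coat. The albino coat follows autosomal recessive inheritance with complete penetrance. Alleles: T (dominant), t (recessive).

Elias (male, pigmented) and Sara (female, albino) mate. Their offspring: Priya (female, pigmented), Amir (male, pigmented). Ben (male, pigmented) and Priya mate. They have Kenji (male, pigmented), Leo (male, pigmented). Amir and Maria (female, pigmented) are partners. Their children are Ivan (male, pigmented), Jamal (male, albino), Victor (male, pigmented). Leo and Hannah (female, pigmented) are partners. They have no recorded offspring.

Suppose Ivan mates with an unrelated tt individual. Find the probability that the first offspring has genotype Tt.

2/3

Amir is pigmented so carries T and received t from Sara (tt), so Amir is Tt.
Maria is pigmented so carries T and passed t to Jamal (tt), so Maria is Tt.
Ivan is a pigmented offspring of Amir (Tt) × Maria (Tt), whose cross gives 1/4 TT : 1/2 Tt : 1/4 tt; conditioning on being pigmented, Ivan is TT with probability 1/3, Tt with probability 2/3.
Summing over parental genotype combinations, P(offspring has genotype Tt) = 1/3·1 + 2/3·1/2 = 2/3.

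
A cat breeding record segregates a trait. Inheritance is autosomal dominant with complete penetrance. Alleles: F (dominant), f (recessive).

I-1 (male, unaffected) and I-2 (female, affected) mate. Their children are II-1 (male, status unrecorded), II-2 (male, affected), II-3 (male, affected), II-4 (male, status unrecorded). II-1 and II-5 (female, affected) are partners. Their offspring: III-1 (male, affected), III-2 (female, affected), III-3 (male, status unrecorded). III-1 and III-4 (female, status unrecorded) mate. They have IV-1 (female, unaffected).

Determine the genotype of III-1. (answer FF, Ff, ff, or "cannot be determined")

Ff

From phenotype alone, III-1 is FF or Ff.
III-1 is affected so carries F and passed f to IV-1 (ff), so III-1 is Ff.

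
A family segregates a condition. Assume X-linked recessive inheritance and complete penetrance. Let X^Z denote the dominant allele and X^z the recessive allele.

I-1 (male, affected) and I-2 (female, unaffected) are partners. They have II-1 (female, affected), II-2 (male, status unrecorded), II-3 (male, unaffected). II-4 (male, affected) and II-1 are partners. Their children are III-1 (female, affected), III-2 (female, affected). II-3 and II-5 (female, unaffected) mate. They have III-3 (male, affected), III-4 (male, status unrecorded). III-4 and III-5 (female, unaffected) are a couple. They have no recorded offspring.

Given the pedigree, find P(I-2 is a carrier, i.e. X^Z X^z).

I-2 is unaffected so carries Z and passed z to II-1 (X^z X^z), so I-2 is X^Z X^z, giving P(X^Z X^z) = 1.

1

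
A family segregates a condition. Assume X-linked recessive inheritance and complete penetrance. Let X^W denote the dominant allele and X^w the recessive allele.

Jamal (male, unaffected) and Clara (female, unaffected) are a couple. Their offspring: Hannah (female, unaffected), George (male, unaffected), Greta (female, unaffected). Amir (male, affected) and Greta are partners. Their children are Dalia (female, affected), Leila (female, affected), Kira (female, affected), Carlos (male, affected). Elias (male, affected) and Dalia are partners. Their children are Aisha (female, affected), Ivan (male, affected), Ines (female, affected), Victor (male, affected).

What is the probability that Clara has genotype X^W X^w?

Clara is unaffected so carries W and passed w to Greta (X^W X^w, whose W came from Jamal), so Clara is X^W X^w, giving P(X^W X^w) = 1.

1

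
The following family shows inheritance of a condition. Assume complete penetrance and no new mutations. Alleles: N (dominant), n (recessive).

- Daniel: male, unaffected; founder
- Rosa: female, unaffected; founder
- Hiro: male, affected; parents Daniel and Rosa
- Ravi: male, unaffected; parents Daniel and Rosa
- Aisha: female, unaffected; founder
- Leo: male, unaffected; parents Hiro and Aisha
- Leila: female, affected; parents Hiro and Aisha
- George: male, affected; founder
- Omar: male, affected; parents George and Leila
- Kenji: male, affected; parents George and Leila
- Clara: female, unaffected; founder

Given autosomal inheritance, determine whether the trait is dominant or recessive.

Daniel and Rosa are both unaffected yet have an affected child Hiro. Under dominance, an affected child requires at least one affected parent, so the trait cannot be dominant.

recessive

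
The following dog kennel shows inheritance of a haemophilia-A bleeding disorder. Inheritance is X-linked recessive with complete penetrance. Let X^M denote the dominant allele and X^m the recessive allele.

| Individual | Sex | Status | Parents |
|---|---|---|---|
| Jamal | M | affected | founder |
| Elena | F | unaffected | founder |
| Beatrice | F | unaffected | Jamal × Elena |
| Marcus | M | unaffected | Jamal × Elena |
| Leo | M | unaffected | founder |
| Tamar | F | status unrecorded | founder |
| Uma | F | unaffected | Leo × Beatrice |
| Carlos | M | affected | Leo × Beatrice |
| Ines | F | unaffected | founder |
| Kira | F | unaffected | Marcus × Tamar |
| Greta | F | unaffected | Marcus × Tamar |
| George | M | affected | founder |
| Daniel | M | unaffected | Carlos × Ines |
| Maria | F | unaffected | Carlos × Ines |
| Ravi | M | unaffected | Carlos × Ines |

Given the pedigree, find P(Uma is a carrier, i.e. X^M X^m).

1/2

Leo is unaffected, so Leo is X^M Y.
Beatrice is unaffected so carries M and received m from Jamal (X^m Y), so Beatrice is X^M X^m.
Their cross gives offspring ratios 1/2 X^M X^M : 1/2 X^M X^m. Conditioning on Uma being unaffected, P(X^M X^m) = 1/2 / 1 = 1/2.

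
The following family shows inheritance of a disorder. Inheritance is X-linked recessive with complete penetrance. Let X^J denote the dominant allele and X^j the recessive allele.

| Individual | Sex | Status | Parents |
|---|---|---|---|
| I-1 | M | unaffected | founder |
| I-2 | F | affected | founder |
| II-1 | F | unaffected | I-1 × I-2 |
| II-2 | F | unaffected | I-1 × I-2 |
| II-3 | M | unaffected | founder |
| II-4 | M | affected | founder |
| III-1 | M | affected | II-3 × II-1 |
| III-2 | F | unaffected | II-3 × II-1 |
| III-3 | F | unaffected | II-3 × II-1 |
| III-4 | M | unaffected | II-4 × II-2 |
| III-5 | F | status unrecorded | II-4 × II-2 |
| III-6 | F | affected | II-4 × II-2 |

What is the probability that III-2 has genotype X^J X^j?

II-3 is unaffected, so II-3 is X^J Y.
II-1 is unaffected so carries J and received j from I-2 (X^j X^j), so II-1 is X^J X^j.
Their cross gives offspring ratios 1/2 X^J X^J : 1/2 X^J X^j. Conditioning on III-2 being unaffected, P(X^J X^j) = 1/2 / 1 = 1/2.

1/2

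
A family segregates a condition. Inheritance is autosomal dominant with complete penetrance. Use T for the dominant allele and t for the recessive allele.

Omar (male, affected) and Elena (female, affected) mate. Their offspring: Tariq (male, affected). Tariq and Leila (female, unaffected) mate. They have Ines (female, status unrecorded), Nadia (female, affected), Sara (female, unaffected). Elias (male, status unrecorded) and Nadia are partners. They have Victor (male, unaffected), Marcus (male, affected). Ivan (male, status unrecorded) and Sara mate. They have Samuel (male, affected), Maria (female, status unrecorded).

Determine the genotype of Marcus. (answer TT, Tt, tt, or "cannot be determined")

cannot be determined

Marcus's phenotype allows TT or Tt, and no parent or child forces a single allele at both positions; consistent genotype assignments exist with Marcus as TT or Tt.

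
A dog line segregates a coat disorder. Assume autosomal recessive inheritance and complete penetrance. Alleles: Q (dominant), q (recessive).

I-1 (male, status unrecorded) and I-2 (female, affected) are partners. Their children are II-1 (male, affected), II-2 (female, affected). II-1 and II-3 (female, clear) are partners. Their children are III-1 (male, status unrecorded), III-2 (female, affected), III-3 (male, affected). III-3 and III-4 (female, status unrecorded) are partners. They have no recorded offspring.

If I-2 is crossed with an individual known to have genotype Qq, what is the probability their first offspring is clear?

I-2 is affected, so I-2 is qq.
The cross gives 1/2 Qq : 1/2 qq, so P(offspring is clear) = 1/2.

1/2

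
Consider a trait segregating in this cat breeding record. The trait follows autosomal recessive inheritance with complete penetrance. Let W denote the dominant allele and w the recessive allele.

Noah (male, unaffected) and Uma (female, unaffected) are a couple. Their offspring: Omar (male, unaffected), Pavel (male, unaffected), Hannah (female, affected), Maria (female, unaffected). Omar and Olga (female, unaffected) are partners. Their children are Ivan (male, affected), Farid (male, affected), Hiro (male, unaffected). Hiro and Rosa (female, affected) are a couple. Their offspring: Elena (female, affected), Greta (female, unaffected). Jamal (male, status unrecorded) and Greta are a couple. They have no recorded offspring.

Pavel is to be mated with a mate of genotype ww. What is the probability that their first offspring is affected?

1/3

Noah is unaffected so carries W and passed w to Hannah (ww), so Noah is Ww.
Uma is unaffected so carries W and passed w to Hannah (ww), so Uma is Ww.
Pavel is an unaffected offspring of Noah (Ww) × Uma (Ww), whose cross gives 1/4 WW : 1/2 Ww : 1/4 ww; conditioning on being unaffected, Pavel is WW with probability 1/3, Ww with probability 2/3.
Summing over parental genotype combinations, P(offspring is affected) = 2/3·1/2 = 1/3.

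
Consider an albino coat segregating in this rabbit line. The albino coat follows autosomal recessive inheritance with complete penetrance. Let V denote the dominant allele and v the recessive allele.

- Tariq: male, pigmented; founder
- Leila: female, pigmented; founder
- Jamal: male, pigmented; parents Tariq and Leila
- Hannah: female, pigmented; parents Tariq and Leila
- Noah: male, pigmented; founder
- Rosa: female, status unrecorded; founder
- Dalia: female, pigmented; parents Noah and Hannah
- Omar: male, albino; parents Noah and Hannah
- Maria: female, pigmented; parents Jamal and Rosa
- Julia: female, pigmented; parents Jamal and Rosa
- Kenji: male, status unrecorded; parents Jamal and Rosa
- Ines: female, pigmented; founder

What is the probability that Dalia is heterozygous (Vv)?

2/3

Noah is pigmented so carries V and passed v to Omar (vv), so Noah is Vv.
Hannah is pigmented so carries V and passed v to Omar (vv), so Hannah is Vv.
Their cross gives offspring ratios 1/4 VV : 1/2 Vv : 1/4 vv. Conditioning on Dalia being pigmented, P(Vv) = 1/2 / 3/4 = 2/3.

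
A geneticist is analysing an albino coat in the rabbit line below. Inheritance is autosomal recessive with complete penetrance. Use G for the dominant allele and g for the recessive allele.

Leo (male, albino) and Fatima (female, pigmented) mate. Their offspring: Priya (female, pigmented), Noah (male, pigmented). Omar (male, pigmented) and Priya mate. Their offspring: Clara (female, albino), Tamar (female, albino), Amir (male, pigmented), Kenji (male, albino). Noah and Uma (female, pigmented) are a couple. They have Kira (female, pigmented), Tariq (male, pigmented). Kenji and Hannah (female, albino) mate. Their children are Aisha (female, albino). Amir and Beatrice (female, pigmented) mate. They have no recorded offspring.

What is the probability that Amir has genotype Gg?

Omar is pigmented so carries G and passed g to Clara (gg), so Omar is Gg.
Priya is pigmented so carries G and received g from Leo (gg), so Priya is Gg.
Their cross gives offspring ratios 1/4 GG : 1/2 Gg : 1/4 gg. Conditioning on Amir being pigmented, P(Gg) = 1/2 / 3/4 = 2/3.

2/3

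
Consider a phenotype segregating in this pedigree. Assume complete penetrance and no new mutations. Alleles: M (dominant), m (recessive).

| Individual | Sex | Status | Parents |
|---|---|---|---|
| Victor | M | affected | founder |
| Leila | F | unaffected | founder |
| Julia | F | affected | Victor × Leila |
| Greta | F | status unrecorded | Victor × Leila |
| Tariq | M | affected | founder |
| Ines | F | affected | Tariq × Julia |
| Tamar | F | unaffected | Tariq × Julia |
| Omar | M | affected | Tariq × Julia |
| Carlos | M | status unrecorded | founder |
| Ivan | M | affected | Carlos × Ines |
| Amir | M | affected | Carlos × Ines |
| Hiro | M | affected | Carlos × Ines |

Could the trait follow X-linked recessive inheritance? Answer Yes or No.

Under X-linked recessive, Tamar (unaffected, female) cannot arise from Tariq (affected) × Julia (affected).

No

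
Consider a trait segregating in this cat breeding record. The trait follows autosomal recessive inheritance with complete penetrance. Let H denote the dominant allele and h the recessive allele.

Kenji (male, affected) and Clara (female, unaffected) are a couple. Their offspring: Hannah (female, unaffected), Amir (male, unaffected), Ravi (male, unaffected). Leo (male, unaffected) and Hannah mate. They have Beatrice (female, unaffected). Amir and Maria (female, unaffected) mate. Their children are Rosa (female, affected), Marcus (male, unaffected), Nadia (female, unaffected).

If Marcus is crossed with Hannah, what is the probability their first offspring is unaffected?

5/6

Amir is unaffected so carries H and received h from Kenji (hh), so Amir is Hh.
Maria is unaffected so carries H and passed h to Rosa (hh), so Maria is Hh.
Marcus is an unaffected offspring of Amir (Hh) × Maria (Hh), whose cross gives 1/4 HH : 1/2 Hh : 1/4 hh; conditioning on being unaffected, Marcus is HH with probability 1/3, Hh with probability 2/3.
Hannah is unaffected so carries H and received h from Kenji (hh), so Hannah is Hh.
Summing over parental genotype combinations, P(offspring is unaffected) = 1/3·1 + 2/3·3/4 = 5/6.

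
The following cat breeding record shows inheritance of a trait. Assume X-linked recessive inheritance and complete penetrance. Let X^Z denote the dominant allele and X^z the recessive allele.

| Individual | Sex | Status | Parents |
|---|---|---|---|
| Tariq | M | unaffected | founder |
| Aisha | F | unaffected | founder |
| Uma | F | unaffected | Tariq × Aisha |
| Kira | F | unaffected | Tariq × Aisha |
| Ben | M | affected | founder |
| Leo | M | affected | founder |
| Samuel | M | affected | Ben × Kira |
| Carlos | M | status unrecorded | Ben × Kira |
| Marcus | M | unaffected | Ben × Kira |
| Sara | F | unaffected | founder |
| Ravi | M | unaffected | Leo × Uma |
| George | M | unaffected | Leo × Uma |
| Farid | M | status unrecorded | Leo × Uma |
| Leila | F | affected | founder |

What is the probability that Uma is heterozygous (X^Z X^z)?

1/5

Tariq is unaffected, so Tariq is X^Z Y.
Aisha is unaffected so carries Z and passed z to Kira (X^Z X^z, whose Z came from Tariq), so Aisha is X^Z X^z.
Their cross gives offspring ratios 1/2 X^Z X^Z : 1/2 X^Z X^z. Conditioning on Uma being unaffected, P(X^Z X^z) = 1/2 / 1 = 1/2 before taking Uma's own offspring into account.
Leo is affected, so Leo is X^z Y.
Now use Uma's offspring. Probability of each recorded status — unaffected son Ravi: 1/2 if Uma is X^Z X^z, 1 if X^Z X^Z; unaffected son George: 1/2 if Uma is X^Z X^z, 1 if X^Z X^Z. (Farid: equally likely either way, so uninformative.)
Bayes: P(X^Z X^z) = 1/2·1/4 / (1/2·1/4 + 1/2·1) = 1/5.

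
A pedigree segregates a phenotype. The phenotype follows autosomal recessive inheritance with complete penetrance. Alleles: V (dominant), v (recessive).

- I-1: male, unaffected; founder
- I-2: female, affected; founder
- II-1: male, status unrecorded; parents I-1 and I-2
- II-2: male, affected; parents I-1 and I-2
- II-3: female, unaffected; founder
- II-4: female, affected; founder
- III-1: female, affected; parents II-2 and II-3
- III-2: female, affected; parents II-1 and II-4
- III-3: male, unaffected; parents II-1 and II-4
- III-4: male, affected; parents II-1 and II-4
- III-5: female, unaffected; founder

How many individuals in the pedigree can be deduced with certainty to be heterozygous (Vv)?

4

Obligate heterozygotes: I-1 is unaffected so carries V and passed v to II-2 (vv), so I-1 is Vv; II-1 passed V to III-3 (Vv, whose v came from II-4) and received v from I-2 (vv), so II-1 is Vv; II-3 is unaffected so carries V and passed v to III-1 (vv), so II-3 is Vv; III-3 is unaffected so carries V and received v from II-4 (vv), so III-3 is Vv.
Every other individual is either homozygous by phenotype or has at least one consistent homozygous assignment, so the count is 4.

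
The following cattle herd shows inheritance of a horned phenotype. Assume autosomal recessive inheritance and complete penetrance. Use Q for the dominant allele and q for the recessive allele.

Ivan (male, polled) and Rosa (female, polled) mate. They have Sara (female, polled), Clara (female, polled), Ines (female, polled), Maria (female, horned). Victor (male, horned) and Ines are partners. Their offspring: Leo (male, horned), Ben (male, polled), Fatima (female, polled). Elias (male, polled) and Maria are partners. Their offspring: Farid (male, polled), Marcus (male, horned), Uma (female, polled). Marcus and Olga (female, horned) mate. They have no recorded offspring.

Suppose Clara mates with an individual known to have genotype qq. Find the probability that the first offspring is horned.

1/3

Ivan is polled so carries Q and passed q to Maria (qq), so Ivan is Qq.
Rosa is polled so carries Q and passed q to Maria (qq), so Rosa is Qq.
Clara is a polled offspring of Ivan (Qq) × Rosa (Qq), whose cross gives 1/4 QQ : 1/2 Qq : 1/4 qq; conditioning on being polled, Clara is QQ with probability 1/3, Qq with probability 2/3.
Summing over parental genotype combinations, P(offspring is horned) = 2/3·1/2 = 1/3.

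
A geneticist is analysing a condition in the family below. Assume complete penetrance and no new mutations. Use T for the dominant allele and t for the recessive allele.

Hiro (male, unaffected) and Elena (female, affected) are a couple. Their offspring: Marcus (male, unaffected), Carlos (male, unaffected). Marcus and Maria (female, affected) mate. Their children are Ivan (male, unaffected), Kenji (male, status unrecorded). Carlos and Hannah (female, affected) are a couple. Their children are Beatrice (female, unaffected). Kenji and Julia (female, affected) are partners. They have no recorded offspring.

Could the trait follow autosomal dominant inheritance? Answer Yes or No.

Yes

A consistent assignment under autosomal dominant exists: Hiro tt, Elena Tt, Marcus tt, Carlos tt, Maria Tt, Hannah Tt, Ivan tt, Kenji Tt, Julia TT, Beatrice tt.
In this assignment every recorded phenotype matches its genotype and every non-founder's genotype is obtainable from its parents' genotypes, so the pedigree is consistent.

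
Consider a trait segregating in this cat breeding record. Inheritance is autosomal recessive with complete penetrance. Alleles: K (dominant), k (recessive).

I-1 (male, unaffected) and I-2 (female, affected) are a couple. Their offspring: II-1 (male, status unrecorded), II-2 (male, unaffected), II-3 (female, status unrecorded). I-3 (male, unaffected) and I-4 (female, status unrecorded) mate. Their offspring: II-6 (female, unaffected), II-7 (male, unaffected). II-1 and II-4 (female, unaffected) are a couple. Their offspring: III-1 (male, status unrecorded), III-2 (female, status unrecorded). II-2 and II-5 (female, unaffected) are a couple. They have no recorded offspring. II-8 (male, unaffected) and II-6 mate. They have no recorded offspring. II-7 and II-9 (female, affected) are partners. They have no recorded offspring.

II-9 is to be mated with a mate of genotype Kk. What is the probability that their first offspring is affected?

1/2

II-9 is affected, so II-9 is kk.
The cross gives 1/2 Kk : 1/2 kk, so P(offspring is affected) = 1/2.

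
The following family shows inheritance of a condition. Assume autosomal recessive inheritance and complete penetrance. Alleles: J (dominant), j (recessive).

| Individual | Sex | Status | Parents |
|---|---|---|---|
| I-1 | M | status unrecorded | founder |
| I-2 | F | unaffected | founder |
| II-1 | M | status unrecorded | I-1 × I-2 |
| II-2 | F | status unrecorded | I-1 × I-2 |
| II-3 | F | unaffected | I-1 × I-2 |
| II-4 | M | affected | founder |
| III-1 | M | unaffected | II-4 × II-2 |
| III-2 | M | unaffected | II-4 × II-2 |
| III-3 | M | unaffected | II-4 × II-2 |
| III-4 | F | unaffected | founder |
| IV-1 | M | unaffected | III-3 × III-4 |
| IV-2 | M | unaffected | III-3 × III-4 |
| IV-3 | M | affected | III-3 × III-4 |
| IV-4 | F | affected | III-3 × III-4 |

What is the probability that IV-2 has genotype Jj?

III-3 is unaffected so carries J and received j from II-4 (jj), so III-3 is Jj.
III-4 is unaffected so carries J and passed j to IV-3 (jj), so III-4 is Jj.
Their cross gives offspring ratios 1/4 JJ : 1/2 Jj : 1/4 jj. Conditioning on IV-2 being unaffected, P(Jj) = 1/2 / 3/4 = 2/3.

2/3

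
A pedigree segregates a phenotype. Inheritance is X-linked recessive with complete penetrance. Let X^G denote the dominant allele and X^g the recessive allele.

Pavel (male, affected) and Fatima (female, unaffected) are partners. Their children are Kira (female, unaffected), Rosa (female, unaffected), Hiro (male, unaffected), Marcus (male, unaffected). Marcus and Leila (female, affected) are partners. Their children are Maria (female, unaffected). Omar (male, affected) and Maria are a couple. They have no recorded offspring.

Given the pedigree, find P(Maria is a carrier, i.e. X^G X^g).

1

Maria is unaffected so carries G and received g from Leila (X^g X^g), so Maria is X^G X^g, giving P(X^G X^g) = 1.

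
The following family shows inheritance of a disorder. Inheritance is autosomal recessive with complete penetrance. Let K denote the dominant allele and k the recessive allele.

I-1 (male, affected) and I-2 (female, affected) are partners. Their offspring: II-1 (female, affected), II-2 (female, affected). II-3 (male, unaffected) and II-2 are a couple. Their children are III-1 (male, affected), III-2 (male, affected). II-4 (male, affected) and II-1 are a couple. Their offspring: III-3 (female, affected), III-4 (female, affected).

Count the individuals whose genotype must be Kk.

1

Obligate heterozygotes: II-3 is unaffected so carries K and passed k to III-1 (kk), so II-3 is Kk.
Every other individual is either homozygous by phenotype or has at least one consistent homozygous assignment, so the count is 1.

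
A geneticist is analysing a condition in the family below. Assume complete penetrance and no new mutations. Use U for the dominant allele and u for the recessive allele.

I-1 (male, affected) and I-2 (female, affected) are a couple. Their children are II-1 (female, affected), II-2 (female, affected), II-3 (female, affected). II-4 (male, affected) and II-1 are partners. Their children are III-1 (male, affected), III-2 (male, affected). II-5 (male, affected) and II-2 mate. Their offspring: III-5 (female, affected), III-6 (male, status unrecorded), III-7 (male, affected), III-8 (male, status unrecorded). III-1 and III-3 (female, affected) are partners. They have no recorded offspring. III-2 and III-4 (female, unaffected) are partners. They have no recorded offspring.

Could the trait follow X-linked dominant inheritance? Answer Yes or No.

Yes

A consistent assignment under X-linked dominant exists: I-1 X^U Y, I-2 X^U X^U, II-1 X^U X^U, II-2 X^U X^U, II-3 X^U X^U, II-4 X^U Y, II-5 X^U Y, III-1 X^U Y, III-2 X^U Y, III-3 X^U X^U, III-4 X^u X^u, III-5 X^U X^U, III-6 X^U Y, III-7 X^U Y, III-8 X^U Y.
In this assignment every recorded phenotype matches its genotype and every non-founder's genotype is obtainable from its parents' genotypes, so the pedigree is consistent.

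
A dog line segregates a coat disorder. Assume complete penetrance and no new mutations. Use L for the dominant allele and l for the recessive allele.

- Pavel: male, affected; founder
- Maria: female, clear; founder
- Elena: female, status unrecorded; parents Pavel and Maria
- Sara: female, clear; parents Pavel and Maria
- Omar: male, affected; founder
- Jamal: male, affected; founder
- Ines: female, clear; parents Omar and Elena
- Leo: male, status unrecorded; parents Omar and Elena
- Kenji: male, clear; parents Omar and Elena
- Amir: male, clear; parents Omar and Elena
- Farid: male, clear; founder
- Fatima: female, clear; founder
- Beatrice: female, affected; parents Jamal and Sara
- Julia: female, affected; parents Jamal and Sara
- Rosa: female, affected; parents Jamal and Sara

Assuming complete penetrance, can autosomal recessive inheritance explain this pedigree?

A consistent assignment under autosomal recessive exists: Pavel ll, Maria LL, Elena Ll, Sara Ll, Omar ll, Jamal ll, Ines Ll, Leo Ll, Kenji Ll, Amir Ll, Farid LL, Fatima LL, Beatrice ll, Julia ll, Rosa ll.
In this assignment every recorded phenotype matches its genotype and every non-founder's genotype is obtainable from its parents' genotypes, so the pedigree is consistent.

Yes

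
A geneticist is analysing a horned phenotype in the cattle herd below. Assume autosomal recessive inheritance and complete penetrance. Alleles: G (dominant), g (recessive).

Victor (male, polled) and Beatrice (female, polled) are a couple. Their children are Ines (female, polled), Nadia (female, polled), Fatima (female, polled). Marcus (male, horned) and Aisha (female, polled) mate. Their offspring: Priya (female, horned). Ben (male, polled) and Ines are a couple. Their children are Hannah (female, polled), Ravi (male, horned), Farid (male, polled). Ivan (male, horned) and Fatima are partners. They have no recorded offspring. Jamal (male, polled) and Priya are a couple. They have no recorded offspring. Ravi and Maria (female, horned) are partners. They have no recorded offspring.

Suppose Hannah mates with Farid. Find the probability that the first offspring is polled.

Ben is polled so carries G and passed g to Ravi (gg), so Ben is Gg.
Ines is polled so carries G and passed g to Ravi (gg), so Ines is Gg.
Hannah is a polled offspring of Ben (Gg) × Ines (Gg), whose cross gives 1/4 GG : 1/2 Gg : 1/4 gg; conditioning on being polled, Hannah is GG with probability 1/3, Gg with probability 2/3.
Farid is a polled offspring of Ben (Gg) × Ines (Gg), whose cross gives 1/4 GG : 1/2 Gg : 1/4 gg; conditioning on being polled, Farid is GG with probability 1/3, Gg with probability 2/3.
Summing over parental genotype combinations, P(offspring is polled) = 1/9·1 + 2/9·1 + 2/9·1 + 4/9·3/4 = 8/9.

8/9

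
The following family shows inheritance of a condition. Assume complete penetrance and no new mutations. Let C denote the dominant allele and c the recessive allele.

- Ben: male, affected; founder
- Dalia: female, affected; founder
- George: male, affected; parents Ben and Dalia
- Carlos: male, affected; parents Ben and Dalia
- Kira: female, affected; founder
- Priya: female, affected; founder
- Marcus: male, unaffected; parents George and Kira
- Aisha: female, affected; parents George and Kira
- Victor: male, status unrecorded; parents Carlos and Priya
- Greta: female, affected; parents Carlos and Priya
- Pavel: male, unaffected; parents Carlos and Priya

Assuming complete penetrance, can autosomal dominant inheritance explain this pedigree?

Yes

A consistent assignment under autosomal dominant exists: Ben CC, Dalia Cc, George Cc, Carlos Cc, Kira Cc, Priya Cc, Marcus cc, Aisha CC, Victor CC, Greta CC, Pavel cc.
In this assignment every recorded phenotype matches its genotype and every non-founder's genotype is obtainable from its parents' genotypes, so the pedigree is consistent.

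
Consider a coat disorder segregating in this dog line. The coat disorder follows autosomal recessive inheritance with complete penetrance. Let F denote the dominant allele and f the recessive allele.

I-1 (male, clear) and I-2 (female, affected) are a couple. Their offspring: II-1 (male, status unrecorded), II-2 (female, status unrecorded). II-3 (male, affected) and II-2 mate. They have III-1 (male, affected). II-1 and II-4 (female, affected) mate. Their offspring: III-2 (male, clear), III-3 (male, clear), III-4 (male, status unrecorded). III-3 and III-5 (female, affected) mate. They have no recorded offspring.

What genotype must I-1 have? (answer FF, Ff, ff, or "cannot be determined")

I-1's phenotype allows FF or Ff, and no parent or child forces a single allele at both positions; consistent genotype assignments exist with I-1 as FF or Ff.

cannot be determined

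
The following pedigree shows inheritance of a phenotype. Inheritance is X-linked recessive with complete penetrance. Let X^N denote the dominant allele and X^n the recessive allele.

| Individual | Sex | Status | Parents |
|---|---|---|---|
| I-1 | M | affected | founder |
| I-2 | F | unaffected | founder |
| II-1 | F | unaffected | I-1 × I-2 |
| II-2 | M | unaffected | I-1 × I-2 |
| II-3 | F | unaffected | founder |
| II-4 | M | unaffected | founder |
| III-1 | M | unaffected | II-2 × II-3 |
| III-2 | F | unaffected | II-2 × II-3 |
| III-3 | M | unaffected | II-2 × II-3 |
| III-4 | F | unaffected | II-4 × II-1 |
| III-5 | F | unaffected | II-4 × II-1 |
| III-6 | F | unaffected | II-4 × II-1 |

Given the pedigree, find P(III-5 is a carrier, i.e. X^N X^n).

II-4 is unaffected, so II-4 is X^N Y.
II-1 is unaffected so carries N and received n from I-1 (X^n Y), so II-1 is X^N X^n.
Their cross gives offspring ratios 1/2 X^N X^N : 1/2 X^N X^n. Conditioning on III-5 being unaffected, P(X^N X^n) = 1/2 / 1 = 1/2.

1/2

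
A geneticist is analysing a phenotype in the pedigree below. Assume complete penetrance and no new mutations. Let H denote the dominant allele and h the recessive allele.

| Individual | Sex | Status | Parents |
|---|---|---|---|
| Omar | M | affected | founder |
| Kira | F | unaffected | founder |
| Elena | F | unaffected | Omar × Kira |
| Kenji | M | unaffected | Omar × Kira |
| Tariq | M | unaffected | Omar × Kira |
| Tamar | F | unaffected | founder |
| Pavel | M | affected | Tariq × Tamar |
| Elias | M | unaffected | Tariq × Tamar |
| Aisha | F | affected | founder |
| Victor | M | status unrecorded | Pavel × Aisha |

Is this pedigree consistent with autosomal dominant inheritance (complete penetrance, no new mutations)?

No

Under autosomal dominant, Pavel (affected, male) cannot arise from Tariq (unaffected) × Tamar (unaffected).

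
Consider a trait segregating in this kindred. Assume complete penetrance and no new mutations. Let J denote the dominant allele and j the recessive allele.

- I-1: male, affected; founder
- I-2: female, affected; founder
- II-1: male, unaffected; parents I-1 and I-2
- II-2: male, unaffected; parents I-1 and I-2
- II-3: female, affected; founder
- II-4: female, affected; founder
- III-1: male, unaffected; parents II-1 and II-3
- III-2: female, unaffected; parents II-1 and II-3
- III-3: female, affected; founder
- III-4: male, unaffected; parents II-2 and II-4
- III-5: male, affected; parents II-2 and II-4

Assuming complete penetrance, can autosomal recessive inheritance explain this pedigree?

Under autosomal recessive, II-1 (unaffected, male) cannot arise from I-1 (affected) × I-2 (affected).

No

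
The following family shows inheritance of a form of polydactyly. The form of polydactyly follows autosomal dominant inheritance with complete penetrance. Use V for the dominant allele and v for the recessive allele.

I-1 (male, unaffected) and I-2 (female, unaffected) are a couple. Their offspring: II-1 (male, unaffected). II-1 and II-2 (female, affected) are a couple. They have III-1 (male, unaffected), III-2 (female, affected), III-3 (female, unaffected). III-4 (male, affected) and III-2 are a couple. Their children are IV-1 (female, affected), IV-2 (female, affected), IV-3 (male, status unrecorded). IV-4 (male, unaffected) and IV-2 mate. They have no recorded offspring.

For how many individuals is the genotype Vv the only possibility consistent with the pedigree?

Obligate heterozygotes: II-2 is affected so carries V and passed v to III-1 (vv), so II-2 is Vv; III-2 is affected so carries V and received v from II-1 (vv), so III-2 is Vv.
Every other individual is either homozygous by phenotype or has at least one consistent homozygous assignment, so the count is 2.

2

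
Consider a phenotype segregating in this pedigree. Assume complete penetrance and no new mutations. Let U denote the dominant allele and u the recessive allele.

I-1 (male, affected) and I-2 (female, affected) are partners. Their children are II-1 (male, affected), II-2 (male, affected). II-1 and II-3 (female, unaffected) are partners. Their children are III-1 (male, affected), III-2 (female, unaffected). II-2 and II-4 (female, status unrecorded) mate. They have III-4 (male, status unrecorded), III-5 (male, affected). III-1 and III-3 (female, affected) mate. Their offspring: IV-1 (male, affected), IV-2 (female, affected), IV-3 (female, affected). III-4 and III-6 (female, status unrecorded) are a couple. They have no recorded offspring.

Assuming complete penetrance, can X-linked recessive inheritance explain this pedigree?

A consistent assignment under X-linked recessive exists: I-1 X^u Y, I-2 X^u X^u, II-1 X^u Y, II-2 X^u Y, II-3 X^U X^u, II-4 X^U X^u, III-1 X^u Y, III-2 X^U X^u, III-3 X^u X^u, III-4 X^U Y, III-5 X^u Y, III-6 X^U X^U, IV-1 X^u Y, IV-2 X^u X^u, IV-3 X^u X^u.
In this assignment every recorded phenotype matches its genotype and every non-founder's genotype is obtainable from its parents' genotypes, so the pedigree is consistent.

Yes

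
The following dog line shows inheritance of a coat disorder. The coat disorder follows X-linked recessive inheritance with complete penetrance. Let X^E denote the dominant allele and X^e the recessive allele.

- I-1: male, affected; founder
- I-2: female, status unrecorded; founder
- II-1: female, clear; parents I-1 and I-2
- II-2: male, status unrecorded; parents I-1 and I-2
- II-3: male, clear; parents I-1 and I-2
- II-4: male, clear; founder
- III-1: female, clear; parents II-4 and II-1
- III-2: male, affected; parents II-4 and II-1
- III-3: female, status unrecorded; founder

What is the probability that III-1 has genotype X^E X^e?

1/2

II-4 is clear, so II-4 is X^E Y.
II-1 is clear so carries E and received e from I-1 (X^e Y), so II-1 is X^E X^e.
Their cross gives offspring ratios 1/2 X^E X^E : 1/2 X^E X^e. Conditioning on III-1 being clear, P(X^E X^e) = 1/2 / 1 = 1/2.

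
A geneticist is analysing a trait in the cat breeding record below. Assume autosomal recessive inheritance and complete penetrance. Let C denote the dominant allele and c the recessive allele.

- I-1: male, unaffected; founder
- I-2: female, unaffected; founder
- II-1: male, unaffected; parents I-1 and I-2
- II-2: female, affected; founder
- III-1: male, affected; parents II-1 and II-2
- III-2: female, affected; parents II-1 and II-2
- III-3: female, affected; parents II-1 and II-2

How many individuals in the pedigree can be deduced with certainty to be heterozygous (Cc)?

1

Obligate heterozygotes: II-1 is unaffected so carries C and passed c to III-1 (cc), so II-1 is Cc.
Every other individual is either homozygous by phenotype or has at least one consistent homozygous assignment, so the count is 1.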